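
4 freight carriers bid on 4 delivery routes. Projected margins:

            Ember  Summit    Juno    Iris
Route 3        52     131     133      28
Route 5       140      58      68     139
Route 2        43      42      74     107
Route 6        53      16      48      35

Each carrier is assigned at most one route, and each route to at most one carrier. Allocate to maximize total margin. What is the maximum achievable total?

Maximum total: $426k

Optimal: Ember→Route 5 ($140k), Summit→Route 3 ($131k), Juno→Route 6 ($48k), Iris→Route 2 ($107k) — total 140+131+48+107 = $426k.
Column-greedy (each route in turn goes to its best remaining carrier) gives $396k, worse by 30.
Next-best assignment: Ember→Route 6, Summit→Route 3, Juno→Route 2, Iris→Route 5 = $397k.
No other one-to-one assignment exceeds $426k.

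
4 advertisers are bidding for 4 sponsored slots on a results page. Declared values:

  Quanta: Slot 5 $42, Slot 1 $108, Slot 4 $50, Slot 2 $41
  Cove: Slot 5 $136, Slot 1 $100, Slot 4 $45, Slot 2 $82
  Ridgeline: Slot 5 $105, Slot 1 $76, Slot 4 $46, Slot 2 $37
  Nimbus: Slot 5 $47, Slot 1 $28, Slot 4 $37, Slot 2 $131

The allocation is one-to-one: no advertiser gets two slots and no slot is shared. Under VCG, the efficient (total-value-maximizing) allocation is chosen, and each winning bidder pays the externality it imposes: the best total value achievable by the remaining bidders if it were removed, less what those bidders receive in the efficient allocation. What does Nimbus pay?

Efficient allocation: Quanta→Slot 1 ($108), Cove→Slot 5 ($136), Ridgeline→Slot 4 ($46), Nimbus→Slot 2 ($131); total welfare W = $421.
Nimbus receives Slot 2 at value $131, so the others get W − 131 = $290.
Without Nimbus: best allocation of the remaining 3 bidders over all 4 slots is Quanta→Slot 1 ($108), Cove→Slot 2 ($82), Ridgeline→Slot 5 ($105), total $295.
VCG payment = (others' best without Nimbus) − (others' welfare with Nimbus) = 295 − 290 = $5.

Nimbus pays $5.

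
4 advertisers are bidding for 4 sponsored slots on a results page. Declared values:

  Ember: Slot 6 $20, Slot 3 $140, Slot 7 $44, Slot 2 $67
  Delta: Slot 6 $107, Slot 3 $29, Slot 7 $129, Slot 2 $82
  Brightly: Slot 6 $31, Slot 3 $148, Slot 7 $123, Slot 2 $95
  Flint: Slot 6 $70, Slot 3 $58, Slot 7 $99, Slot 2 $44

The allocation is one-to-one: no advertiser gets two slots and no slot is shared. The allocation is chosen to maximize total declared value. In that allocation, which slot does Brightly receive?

Brightly receives Slot 2.

This is the linear assignment problem.
Optimal: Ember→Slot 3 ($140), Delta→Slot 6 ($107), Brightly→Slot 2 ($95), Flint→Slot 7 ($99) — total 140+107+95+99 = $441.
Column-greedy (each slot in turn goes to its best remaining advertiser) gives $421, worse by 20.
Swapping Flint↔Ember (Flint→Slot 3 $58, Ember→Slot 7 $44) loses 137.
Brightly's own top slot is Slot 3 ($148), but forcing Brightly→Slot 3 and reassigning the rest optimally gives only $421 — worse by 20.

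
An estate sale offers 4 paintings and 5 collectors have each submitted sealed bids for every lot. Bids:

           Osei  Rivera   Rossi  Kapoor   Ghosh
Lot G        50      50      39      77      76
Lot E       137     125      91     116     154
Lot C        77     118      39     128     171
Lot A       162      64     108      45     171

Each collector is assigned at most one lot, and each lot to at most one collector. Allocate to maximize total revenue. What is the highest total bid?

Maximum total: $535

Optimal: Kapoor→Lot G ($77), Rivera→Lot E ($125), Ghosh→Lot C ($171), Osei→Lot A ($162) — total 77+125+171+162 = $535.
Swapping Rivera↔Osei (Rivera→Lot A $64, Osei→Lot E $137) loses 86.
Checked against all permutations: $535 is optimal.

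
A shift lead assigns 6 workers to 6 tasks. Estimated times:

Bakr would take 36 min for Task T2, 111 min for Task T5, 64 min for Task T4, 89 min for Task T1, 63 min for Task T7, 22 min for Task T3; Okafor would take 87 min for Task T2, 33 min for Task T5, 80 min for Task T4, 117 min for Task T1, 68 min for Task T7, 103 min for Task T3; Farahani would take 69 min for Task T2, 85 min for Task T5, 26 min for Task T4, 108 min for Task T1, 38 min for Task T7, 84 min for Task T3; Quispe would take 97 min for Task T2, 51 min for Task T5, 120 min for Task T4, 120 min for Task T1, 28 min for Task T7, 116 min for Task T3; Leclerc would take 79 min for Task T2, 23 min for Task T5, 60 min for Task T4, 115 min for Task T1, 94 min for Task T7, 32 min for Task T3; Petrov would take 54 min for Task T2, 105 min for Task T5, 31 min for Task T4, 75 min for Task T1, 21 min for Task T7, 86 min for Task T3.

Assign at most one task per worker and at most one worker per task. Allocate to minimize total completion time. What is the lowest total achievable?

Optimal: Bakr→Task T2 (36 min), Okafor→Task T5 (33 min), Farahani→Task T4 (26 min), Quispe→Task T7 (28 min), Leclerc→Task T3 (32 min), Petrov→Task T1 (75 min) — total 36+33+26+28+32+75 = 230 min.
Row-greedy (each worker in turn takes its cheapest remaining task) gives 263 min, worse by 33.
Next-best assignment: Bakr→Task T3, Okafor→Task T2, Farahani→Task T4, Quispe→Task T7, Leclerc→Task T5, Petrov→Task T1 = 261 min.

Minimum total: 230 min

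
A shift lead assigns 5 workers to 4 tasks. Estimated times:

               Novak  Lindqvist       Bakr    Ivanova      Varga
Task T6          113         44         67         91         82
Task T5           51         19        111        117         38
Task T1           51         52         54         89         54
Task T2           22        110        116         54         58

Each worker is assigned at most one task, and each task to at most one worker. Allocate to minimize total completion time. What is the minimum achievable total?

This is the linear assignment problem.
Optimal: Lindqvist→Task T6 (44 min), Varga→Task T5 (38 min), Bakr→Task T1 (54 min), Novak→Task T2 (22 min) — total 44+38+54+22 = 158 min.
Row-greedy (each worker in turn takes its cheapest remaining task) gives 186 min, worse by 28.
Next-best assignment: Bakr→Task T6, Lindqvist→Task T5, Varga→Task T1, Novak→Task T2 = 162 min.
Checked against all permutations: 158 min is optimal.

Min total: 158 min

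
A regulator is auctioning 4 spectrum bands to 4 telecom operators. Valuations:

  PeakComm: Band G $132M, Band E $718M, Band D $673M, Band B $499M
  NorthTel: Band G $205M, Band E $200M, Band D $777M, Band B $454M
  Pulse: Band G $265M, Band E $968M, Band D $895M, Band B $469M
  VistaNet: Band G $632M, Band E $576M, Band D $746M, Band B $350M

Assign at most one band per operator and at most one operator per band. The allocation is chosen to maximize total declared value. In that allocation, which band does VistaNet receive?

Optimal: PeakComm→Band B ($499M), NorthTel→Band D ($777M), Pulse→Band E ($968M), VistaNet→Band G ($632M) — total 499+777+968+632 = $2876M.
VistaNet's own top band is Band D ($746M), but forcing VistaNet→Band D and reassigning the rest optimally gives only $2418M — worse by 458.

VistaNet receives Band G.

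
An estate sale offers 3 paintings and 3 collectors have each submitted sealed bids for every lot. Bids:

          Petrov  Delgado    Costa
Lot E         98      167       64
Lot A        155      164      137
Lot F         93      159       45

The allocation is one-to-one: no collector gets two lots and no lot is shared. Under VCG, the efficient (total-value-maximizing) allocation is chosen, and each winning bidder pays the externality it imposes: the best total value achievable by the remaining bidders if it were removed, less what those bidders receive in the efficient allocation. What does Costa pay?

Efficient allocation: Petrov→Lot F ($93), Delgado→Lot E ($167), Costa→Lot A ($137); total welfare W = $397.
Costa receives Lot A at value $137, so the others get W − 137 = $260.
Without Costa: best allocation of the remaining 2 bidders over all 3 lots is Petrov→Lot A ($155), Delgado→Lot E ($167), total $322.
VCG payment = (others' best without Costa) − (others' welfare with Costa) = 322 − 260 = $62.

Costa pays $62.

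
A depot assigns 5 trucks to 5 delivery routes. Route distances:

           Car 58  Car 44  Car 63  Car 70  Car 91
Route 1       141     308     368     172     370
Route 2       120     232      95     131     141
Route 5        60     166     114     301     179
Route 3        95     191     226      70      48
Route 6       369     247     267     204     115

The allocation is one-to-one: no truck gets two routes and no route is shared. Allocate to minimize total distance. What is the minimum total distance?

Minimum total: 587 km

Optimal: Car 58→Route 1 (141 km), Car 44→Route 5 (166 km), Car 63→Route 2 (95 km), Car 70→Route 3 (70 km), Car 91→Route 6 (115 km) — total 141+166+95+70+115 = 587 km.
Column-greedy (each route in turn goes to its cheapest remaining truck) gives 654 km, worse by 67.
Next-best assignment: Car 58→Route 5, Car 44→Route 6, Car 63→Route 2, Car 70→Route 1, Car 91→Route 3 = 622 km.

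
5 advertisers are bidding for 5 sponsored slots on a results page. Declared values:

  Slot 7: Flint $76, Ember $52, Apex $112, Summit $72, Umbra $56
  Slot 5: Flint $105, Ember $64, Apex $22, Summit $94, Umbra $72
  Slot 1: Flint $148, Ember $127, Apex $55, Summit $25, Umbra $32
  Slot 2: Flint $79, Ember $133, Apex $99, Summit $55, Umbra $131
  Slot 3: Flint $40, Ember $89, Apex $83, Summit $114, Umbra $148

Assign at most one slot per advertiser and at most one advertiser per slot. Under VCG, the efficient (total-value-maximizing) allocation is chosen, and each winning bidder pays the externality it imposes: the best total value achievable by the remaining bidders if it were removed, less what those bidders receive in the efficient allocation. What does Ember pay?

Ember pays $3.

Efficient allocation: Flint→Slot 1 ($148), Ember→Slot 2 ($133), Apex→Slot 7 ($112), Summit→Slot 5 ($94), Umbra→Slot 3 ($148); total welfare W = $635.
Ember receives Slot 2 at value $133, so the others get W − 133 = $502.
Without Ember: best allocation of the remaining 4 bidders over all 5 slots is Flint→Slot 1 ($148), Apex→Slot 7 ($112), Summit→Slot 3 ($114), Umbra→Slot 2 ($131), total $505.
VCG payment = (others' best without Ember) − (others' welfare with Ember) = 505 − 502 = $3.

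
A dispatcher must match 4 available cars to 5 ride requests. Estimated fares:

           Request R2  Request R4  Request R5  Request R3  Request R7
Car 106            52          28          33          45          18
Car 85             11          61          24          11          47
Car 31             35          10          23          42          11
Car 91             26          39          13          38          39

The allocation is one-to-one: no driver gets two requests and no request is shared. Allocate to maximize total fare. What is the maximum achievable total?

Maximum total: $194

Optimal: Car 106→Request R2 ($52), Car 85→Request R4 ($61), Car 31→Request R3 ($42), Car 91→Request R7 ($39) — total 52+61+42+39 = $194.
Column-greedy (each request in turn goes to its best remaining driver) gives $174, worse by 20.
Next-best assignment: Car 106→Request R2, Car 85→Request R7, Car 31→Request R3, Car 91→Request R4 = $180.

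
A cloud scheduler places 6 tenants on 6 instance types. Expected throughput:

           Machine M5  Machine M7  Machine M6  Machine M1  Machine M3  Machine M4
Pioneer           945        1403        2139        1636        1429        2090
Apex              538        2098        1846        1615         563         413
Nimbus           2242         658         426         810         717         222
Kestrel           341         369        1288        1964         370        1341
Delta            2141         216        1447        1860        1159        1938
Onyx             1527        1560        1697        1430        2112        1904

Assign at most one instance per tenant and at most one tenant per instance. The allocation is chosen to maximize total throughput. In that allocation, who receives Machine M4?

Optimal: Pioneer→Machine M6 (2139 ops/s), Apex→Machine M7 (2098 ops/s), Nimbus→Machine M5 (2242 ops/s), Kestrel→Machine M1 (1964 ops/s), Delta→Machine M4 (1938 ops/s), Onyx→Machine M3 (2112 ops/s) — total 2139+2098+2242+1964+1938+2112 = 12493 ops/s.
Swapping Delta↔Apex (Delta→Machine M7 216 ops/s, Apex→Machine M4 413 ops/s) loses 3407.
Delta's own top instance is Machine M5 (2141 ops/s), but forcing Delta→Machine M5 and reassigning the rest optimally gives only 10963 ops/s — worse by 1530.

Delta receives Machine M4.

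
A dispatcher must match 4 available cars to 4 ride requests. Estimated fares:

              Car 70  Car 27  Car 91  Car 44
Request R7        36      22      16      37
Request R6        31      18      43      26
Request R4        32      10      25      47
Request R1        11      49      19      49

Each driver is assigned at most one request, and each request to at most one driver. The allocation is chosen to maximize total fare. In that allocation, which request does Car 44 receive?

Car 44 receives Request R4.

Optimal: Car 70→Request R7 ($36), Car 27→Request R1 ($49), Car 91→Request R6 ($43), Car 44→Request R4 ($47) — total 36+49+43+47 = $175.
Column-greedy (each request in turn goes to its best remaining driver) gives $161, worse by 14.
Car 44's own top request is Request R1 ($49), but forcing Car 44→Request R1 and reassigning the rest optimally gives only $146 — worse by 29.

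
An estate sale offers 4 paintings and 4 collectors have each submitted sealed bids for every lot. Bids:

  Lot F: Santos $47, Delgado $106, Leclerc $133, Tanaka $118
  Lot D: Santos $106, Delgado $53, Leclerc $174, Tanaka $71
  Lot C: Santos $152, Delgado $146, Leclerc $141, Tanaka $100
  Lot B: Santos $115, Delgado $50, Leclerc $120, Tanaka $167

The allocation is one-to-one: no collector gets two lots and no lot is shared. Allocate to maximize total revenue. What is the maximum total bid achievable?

Maximum total: $599

Optimal: Santos→Lot C ($152), Delgado→Lot F ($106), Leclerc→Lot D ($174), Tanaka→Lot B ($167) — total 152+106+174+167 = $599.
Column-greedy (each lot in turn goes to its best remaining collector) gives $552, worse by 47.
Next-best assignment: Santos→Lot B, Delgado→Lot C, Leclerc→Lot D, Tanaka→Lot F = $553.
No other one-to-one assignment exceeds $599.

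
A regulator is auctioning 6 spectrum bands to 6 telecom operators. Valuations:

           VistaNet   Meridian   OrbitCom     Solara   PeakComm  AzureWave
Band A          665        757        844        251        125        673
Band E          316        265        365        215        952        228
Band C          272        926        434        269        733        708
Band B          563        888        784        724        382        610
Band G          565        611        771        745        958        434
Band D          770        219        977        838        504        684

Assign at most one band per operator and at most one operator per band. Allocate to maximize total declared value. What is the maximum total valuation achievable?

Maximum total: $4935M

Optimal: VistaNet→Band A ($665M), Meridian→Band B ($888M), OrbitCom→Band D ($977M), Solara→Band G ($745M), PeakComm→Band E ($952M), AzureWave→Band C ($708M) — total 665+888+977+745+952+708 = $4935M.
Column-greedy (each band in turn goes to its best remaining operator) gives $4695M, worse by 240.
Swapping Meridian↔OrbitCom (Meridian→Band D $219M, OrbitCom→Band B $784M) loses 862.
Every other assignment is strictly worse.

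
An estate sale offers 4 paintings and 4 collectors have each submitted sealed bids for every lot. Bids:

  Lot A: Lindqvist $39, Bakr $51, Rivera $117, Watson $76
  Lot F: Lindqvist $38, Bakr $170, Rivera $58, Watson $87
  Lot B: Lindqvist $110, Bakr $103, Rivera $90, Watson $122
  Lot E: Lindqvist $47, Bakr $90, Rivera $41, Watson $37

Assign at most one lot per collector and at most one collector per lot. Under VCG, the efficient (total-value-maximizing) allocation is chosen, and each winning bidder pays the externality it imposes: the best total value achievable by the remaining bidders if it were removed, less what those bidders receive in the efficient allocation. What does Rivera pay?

Efficient allocation: Lindqvist→Lot E ($47), Bakr→Lot F ($170), Rivera→Lot A ($117), Watson→Lot B ($122); total welfare W = $456.
Rivera receives Lot A at value $117, so the others get W − 117 = $339.
Without Rivera: best allocation of the remaining 3 bidders over all 4 lots is Lindqvist→Lot B ($110), Bakr→Lot F ($170), Watson→Lot A ($76), total $356.
VCG payment = (others' best without Rivera) − (others' welfare with Rivera) = 356 − 339 = $17.

Rivera pays $17.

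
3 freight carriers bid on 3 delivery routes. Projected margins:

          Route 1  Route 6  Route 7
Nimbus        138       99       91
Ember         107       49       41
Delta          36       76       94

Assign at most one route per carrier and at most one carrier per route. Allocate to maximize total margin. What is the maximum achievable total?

Max total: $300k

This is a one-to-one assignment (maximum-weight bipartite matching).
Optimal: Nimbus→Route 6 ($99k), Ember→Route 1 ($107k), Delta→Route 7 ($94k) — total 99+107+94 = $300k.
Row-greedy (each carrier in turn takes its best remaining route) gives $281k, worse by 19.
Next-best assignment: Nimbus→Route 1, Ember→Route 6, Delta→Route 7 = $281k.
Swapping Nimbus↔Ember (Nimbus→Route 1 $138k, Ember→Route 6 $49k) loses 19.
Checked against all permutations: $300k is optimal.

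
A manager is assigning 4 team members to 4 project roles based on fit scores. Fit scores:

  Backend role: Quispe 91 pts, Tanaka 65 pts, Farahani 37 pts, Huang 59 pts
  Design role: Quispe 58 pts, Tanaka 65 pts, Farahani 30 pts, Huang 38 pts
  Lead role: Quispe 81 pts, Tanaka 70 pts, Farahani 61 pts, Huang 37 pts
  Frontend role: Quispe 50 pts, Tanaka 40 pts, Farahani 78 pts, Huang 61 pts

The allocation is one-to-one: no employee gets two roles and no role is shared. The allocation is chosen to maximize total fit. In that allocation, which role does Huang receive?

Huang receives Backend role.

Treat this as an assignment problem: match each employee to one role.
Optimal: Quispe→Lead role (81 pts), Tanaka→Design role (65 pts), Farahani→Frontend role (78 pts), Huang→Backend role (59 pts) — total 81+65+78+59 = 283 pts.
Column-greedy (each role in turn goes to its best remaining employee) gives 278 pts, worse by 5.
Next-best assignment: Quispe→Backend role, Tanaka→Design role, Farahani→Lead role, Huang→Frontend role = 278 pts.
Swapping Tanaka↔Quispe (Tanaka→Lead role 70 pts, Quispe→Design role 58 pts) loses 18.
Huang's own top role is Frontend role (61 pts), but forcing Huang→Frontend role and reassigning the rest optimally gives only 278 pts — worse by 5.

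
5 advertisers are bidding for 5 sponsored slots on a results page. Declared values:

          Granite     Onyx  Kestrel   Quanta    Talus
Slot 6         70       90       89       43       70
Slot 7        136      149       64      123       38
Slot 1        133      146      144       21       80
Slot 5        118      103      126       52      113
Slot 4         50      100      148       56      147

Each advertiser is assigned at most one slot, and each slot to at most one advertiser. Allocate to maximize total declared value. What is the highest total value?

Optimal: Granite→Slot 5 ($118), Onyx→Slot 1 ($146), Kestrel→Slot 6 ($89), Quanta→Slot 7 ($123), Talus→Slot 4 ($147) — total 118+146+89+123+147 = $623.
Max-entry greedy (repeatedly take the single best remaining cell) gives $586, worse by 37.

Max total: $623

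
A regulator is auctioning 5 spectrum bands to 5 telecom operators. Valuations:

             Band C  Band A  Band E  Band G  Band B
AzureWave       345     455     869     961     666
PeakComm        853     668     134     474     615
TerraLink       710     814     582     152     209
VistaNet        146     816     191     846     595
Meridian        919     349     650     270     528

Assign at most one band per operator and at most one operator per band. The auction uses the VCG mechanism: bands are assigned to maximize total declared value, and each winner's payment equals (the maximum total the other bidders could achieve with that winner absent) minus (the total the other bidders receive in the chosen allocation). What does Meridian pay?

Meridian pays $238M.

Efficient allocation: AzureWave→Band E ($869M), PeakComm→Band B ($615M), TerraLink→Band A ($814M), VistaNet→Band G ($846M), Meridian→Band C ($919M); total welfare W = $4063M.
Meridian receives Band C at value $919M, so the others get W − 919 = $3144M.
Without Meridian: best allocation of the remaining 4 bidders over all 5 bands is AzureWave→Band E ($869M), PeakComm→Band C ($853M), TerraLink→Band A ($814M), VistaNet→Band G ($846M), total $3382M.
VCG payment = (others' best without Meridian) − (others' welfare with Meridian) = 3382 − 3144 = $238M.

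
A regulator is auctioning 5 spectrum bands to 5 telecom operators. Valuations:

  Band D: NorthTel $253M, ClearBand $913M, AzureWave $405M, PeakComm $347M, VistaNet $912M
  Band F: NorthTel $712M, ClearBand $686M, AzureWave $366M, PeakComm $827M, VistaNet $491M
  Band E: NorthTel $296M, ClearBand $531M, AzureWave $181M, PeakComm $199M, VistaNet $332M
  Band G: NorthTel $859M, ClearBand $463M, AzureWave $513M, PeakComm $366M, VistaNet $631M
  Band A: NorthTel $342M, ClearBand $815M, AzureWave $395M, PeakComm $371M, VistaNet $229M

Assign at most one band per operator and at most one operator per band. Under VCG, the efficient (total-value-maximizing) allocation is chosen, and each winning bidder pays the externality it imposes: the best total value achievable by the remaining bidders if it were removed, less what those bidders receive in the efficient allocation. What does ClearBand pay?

Efficient allocation: NorthTel→Band G ($859M), ClearBand→Band A ($815M), AzureWave→Band E ($181M), PeakComm→Band F ($827M), VistaNet→Band D ($912M); total welfare W = $3594M.
ClearBand receives Band A at value $815M, so the others get W − 815 = $2779M.
Without ClearBand: best allocation of the remaining 4 bidders over all 5 bands is NorthTel→Band G ($859M), AzureWave→Band A ($395M), PeakComm→Band F ($827M), VistaNet→Band D ($912M), total $2993M.
VCG payment = (others' best without ClearBand) − (others' welfare with ClearBand) = 2993 − 2779 = $214M.

ClearBand pays $214M.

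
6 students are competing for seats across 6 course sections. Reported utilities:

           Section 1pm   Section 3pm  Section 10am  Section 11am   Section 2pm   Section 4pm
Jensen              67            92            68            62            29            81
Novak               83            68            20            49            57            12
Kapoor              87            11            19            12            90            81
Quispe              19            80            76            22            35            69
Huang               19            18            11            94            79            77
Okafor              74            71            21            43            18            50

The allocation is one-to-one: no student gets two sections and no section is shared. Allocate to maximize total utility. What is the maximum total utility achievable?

Maximum total: 495 points

This is a one-to-one assignment (maximum-weight bipartite matching).
Optimal: Jensen→Section 4pm (81 points), Novak→Section 1pm (83 points), Kapoor→Section 2pm (90 points), Quispe→Section 10am (76 points), Huang→Section 11am (94 points), Okafor→Section 3pm (71 points) — total 81+83+90+76+94+71 = 495 points.
Row-greedy (each student in turn takes its best remaining section) gives 485 points, worse by 10.
Next-best assignment: Jensen→Section 3pm, Novak→Section 1pm, Kapoor→Section 2pm, Quispe→Section 10am, Huang→Section 11am, Okafor→Section 4pm = 485 points.
Swapping Quispe↔Jensen (Quispe→Section 4pm 69 points, Jensen→Section 10am 68 points) loses 20.
Checked against all permutations: 495 points is optimal.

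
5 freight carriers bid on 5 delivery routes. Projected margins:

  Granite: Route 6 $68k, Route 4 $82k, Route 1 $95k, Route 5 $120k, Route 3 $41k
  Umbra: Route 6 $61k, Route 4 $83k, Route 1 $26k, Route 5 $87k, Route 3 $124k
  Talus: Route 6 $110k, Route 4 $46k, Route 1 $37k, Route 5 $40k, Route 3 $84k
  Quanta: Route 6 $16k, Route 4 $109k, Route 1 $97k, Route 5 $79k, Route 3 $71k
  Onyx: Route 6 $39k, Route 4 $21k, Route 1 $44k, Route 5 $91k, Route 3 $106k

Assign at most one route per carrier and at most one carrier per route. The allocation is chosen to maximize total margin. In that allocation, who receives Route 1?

Granite receives Route 1.

Treat this as an assignment problem: match each carrier to one route.
Optimal: Granite→Route 1 ($95k), Umbra→Route 3 ($124k), Talus→Route 6 ($110k), Quanta→Route 4 ($109k), Onyx→Route 5 ($91k) — total 95+124+110+109+91 = $529k.
Max-entry greedy (repeatedly take the single best remaining cell) gives $507k, worse by 22.
Swapping Talus↔Umbra (Talus→Route 3 $84k, Umbra→Route 6 $61k) loses 89.
Checked against all permutations: $529k is optimal.
Granite's own top route is Route 5 ($120k), but forcing Granite→Route 5 and reassigning the rest optimally gives only $516k — worse by 13.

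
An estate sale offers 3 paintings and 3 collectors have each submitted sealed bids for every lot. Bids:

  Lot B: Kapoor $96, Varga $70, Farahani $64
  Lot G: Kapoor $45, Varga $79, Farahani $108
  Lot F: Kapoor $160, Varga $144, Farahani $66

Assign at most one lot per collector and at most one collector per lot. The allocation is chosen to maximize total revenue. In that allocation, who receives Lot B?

Kapoor receives Lot B.

This is a one-to-one assignment (maximum-weight bipartite matching).
Optimal: Kapoor→Lot B ($96), Varga→Lot F ($144), Farahani→Lot G ($108) — total 96+144+108 = $348.
Max-entry greedy (repeatedly take the single best remaining cell) gives $338, worse by 10.
Next-best assignment: Kapoor→Lot F, Varga→Lot B, Farahani→Lot G = $338.
Kapoor's own top lot is Lot F ($160), but forcing Kapoor→Lot F and reassigning the rest optimally gives only $338 — worse by 10.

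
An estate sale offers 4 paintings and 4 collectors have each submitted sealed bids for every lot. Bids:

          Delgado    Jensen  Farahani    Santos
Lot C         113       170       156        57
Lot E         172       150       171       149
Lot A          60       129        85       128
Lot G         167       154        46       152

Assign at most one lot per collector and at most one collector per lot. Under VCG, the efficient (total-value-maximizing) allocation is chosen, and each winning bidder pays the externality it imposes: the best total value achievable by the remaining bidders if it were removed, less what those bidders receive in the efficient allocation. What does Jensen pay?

Jensen pays $14.

Efficient allocation: Delgado→Lot G ($167), Jensen→Lot C ($170), Farahani→Lot E ($171), Santos→Lot A ($128); total welfare W = $636.
Jensen receives Lot C at value $170, so the others get W − 170 = $466.
Without Jensen: best allocation of the remaining 3 bidders over all 4 lots is Delgado→Lot E ($172), Farahani→Lot C ($156), Santos→Lot G ($152), total $480.
VCG payment = (others' best without Jensen) − (others' welfare with Jensen) = 480 − 466 = $14.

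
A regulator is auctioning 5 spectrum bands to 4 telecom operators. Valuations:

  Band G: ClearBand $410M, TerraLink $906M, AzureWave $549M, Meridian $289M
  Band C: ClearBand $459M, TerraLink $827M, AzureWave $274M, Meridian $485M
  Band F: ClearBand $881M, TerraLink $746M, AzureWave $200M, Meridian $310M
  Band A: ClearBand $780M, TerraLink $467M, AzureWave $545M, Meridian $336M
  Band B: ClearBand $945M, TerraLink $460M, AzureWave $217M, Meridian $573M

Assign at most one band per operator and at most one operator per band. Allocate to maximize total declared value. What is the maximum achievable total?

This is the linear assignment problem.
Optimal: ClearBand→Band F ($881M), TerraLink→Band G ($906M), AzureWave→Band A ($545M), Meridian→Band B ($573M) — total 881+906+545+573 = $2905M.
Max-entry greedy (repeatedly take the single best remaining cell) gives $2881M, worse by 24.
Next-best assignment: ClearBand→Band B, TerraLink→Band G, AzureWave→Band A, Meridian→Band C = $2881M.
Swapping Meridian↔TerraLink (Meridian→Band G $289M, TerraLink→Band B $460M) loses 730.

Max total: $2905M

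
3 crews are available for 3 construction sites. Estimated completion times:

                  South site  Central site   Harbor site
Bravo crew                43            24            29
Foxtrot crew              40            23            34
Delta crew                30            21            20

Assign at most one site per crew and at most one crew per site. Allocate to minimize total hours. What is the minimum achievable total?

Minimum total: 82 hours

Optimal: Bravo crew→Harbor site (29 hours), Foxtrot crew→Central site (23 hours), Delta crew→South site (30 hours) — total 29+23+30 = 82 hours.
Row-greedy (each crew in turn takes its cheapest remaining site) gives 88 hours, worse by 6.
Every other assignment is strictly worse.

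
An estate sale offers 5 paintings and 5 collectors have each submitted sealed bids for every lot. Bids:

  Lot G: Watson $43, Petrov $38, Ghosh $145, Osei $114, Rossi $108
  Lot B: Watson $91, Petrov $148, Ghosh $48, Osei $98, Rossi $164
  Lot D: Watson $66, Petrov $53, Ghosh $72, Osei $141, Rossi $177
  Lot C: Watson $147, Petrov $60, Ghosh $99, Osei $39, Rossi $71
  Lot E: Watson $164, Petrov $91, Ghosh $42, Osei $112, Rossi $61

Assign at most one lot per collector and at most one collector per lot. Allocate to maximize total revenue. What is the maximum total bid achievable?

Max total: $729

Optimal: Watson→Lot C ($147), Petrov→Lot B ($148), Ghosh→Lot G ($145), Osei→Lot E ($112), Rossi→Lot D ($177) — total 147+148+145+112+177 = $729.
Max-entry greedy (repeatedly take the single best remaining cell) gives $673, worse by 56.
Checked against all permutations: $729 is optimal.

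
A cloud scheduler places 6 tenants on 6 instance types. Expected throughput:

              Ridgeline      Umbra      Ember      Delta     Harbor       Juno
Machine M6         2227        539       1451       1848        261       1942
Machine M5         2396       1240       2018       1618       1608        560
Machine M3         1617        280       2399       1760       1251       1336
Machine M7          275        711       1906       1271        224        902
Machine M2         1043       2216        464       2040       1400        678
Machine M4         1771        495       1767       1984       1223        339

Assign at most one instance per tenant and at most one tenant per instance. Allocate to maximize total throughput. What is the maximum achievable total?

Max total: 11695 ops/s

This is the linear assignment problem.
Optimal: Ridgeline→Machine M5 (2396 ops/s), Umbra→Machine M2 (2216 ops/s), Ember→Machine M7 (1906 ops/s), Delta→Machine M4 (1984 ops/s), Harbor→Machine M3 (1251 ops/s), Juno→Machine M6 (1942 ops/s) — total 2396+2216+1906+1984+1251+1942 = 11695 ops/s.
Max-entry greedy (repeatedly take the single best remaining cell) gives 11161 ops/s, worse by 534.
Every other assignment is strictly worse.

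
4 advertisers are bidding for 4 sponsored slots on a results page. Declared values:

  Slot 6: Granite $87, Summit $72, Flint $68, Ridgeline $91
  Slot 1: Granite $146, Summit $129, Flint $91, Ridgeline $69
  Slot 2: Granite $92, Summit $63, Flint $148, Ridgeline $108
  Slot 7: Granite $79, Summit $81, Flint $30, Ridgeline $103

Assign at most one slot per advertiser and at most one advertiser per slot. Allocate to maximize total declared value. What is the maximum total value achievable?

Treat this as an assignment problem: match each advertiser to one slot.
Optimal: Granite→Slot 1 ($146), Summit→Slot 6 ($72), Flint→Slot 2 ($148), Ridgeline→Slot 7 ($103) — total 146+72+148+103 = $469.
Next-best assignment: Granite→Slot 6, Summit→Slot 1, Flint→Slot 2, Ridgeline→Slot 7 = $467.
Swapping Granite↔Summit (Granite→Slot 6 $87, Summit→Slot 1 $129) loses 2.
Checked against all permutations: $469 is optimal.

Maximum total: $469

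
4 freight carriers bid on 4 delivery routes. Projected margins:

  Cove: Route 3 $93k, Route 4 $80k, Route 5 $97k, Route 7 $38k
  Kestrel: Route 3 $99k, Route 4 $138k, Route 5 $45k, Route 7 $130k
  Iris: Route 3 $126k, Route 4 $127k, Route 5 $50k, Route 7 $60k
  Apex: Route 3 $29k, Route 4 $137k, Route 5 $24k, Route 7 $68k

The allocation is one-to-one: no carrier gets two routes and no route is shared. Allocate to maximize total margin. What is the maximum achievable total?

Optimal: Cove→Route 5 ($97k), Kestrel→Route 7 ($130k), Iris→Route 3 ($126k), Apex→Route 4 ($137k) — total 97+130+126+137 = $490k.
Row-greedy (each carrier in turn takes its best remaining route) gives $429k, worse by 61.
Next-best assignment: Cove→Route 5, Kestrel→Route 4, Iris→Route 3, Apex→Route 7 = $429k.

Maximum total: $490k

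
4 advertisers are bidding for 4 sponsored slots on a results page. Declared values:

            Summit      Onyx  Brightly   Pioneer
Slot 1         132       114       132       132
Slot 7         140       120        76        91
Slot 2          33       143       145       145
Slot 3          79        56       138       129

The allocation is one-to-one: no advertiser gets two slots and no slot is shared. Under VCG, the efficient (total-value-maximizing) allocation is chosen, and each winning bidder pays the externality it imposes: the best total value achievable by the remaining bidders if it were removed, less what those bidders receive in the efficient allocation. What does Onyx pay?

Efficient allocation: Summit→Slot 7 ($140), Onyx→Slot 2 ($143), Brightly→Slot 3 ($138), Pioneer→Slot 1 ($132); total welfare W = $553.
Onyx receives Slot 2 at value $143, so the others get W − 143 = $410.
Without Onyx: best allocation of the remaining 3 bidders over all 4 slots is Summit→Slot 7 ($140), Brightly→Slot 3 ($138), Pioneer→Slot 2 ($145), total $423.
VCG payment = (others' best without Onyx) − (others' welfare with Onyx) = 423 − 410 = $13.

Onyx pays $13.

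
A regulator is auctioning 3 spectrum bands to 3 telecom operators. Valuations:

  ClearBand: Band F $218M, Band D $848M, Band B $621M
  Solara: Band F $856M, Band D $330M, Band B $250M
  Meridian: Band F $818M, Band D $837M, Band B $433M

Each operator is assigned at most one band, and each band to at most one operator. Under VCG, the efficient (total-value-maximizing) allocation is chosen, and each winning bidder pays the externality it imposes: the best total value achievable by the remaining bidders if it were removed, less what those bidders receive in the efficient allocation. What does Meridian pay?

Meridian pays $227M.

Efficient allocation: ClearBand→Band B ($621M), Solara→Band F ($856M), Meridian→Band D ($837M); total welfare W = $2314M.
Meridian receives Band D at value $837M, so the others get W − 837 = $1477M.
Without Meridian: best allocation of the remaining 2 bidders over all 3 bands is ClearBand→Band D ($848M), Solara→Band F ($856M), total $1704M.
VCG payment = (others' best without Meridian) − (others' welfare with Meridian) = 1704 − 1477 = $227M.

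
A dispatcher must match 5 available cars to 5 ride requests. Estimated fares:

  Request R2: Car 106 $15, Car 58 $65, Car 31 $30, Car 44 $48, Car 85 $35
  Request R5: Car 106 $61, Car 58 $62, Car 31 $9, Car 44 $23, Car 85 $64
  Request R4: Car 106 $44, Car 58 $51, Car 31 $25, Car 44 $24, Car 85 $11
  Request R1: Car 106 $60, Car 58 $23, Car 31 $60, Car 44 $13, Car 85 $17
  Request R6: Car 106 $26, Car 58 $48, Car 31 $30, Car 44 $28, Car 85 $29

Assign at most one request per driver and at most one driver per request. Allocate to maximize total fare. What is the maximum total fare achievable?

Maximum total: $264

This is the linear assignment problem.
Optimal: Car 106→Request R4 ($44), Car 58→Request R6 ($48), Car 31→Request R1 ($60), Car 44→Request R2 ($48), Car 85→Request R5 ($64) — total 44+48+60+48+64 = $264.
Next-best assignment: Car 106→Request R4, Car 58→Request R2, Car 31→Request R1, Car 44→Request R6, Car 85→Request R5 = $261.
No other one-to-one assignment exceeds $264.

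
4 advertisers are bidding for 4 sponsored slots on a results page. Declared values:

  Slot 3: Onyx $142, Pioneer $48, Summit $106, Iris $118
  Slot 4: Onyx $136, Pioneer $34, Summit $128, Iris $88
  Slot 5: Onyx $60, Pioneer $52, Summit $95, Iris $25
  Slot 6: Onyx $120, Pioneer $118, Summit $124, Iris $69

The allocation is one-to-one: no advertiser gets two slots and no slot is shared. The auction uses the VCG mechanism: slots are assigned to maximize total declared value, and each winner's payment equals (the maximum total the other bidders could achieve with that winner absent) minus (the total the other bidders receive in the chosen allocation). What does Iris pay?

Iris pays $39.

Efficient allocation: Onyx→Slot 4 ($136), Pioneer→Slot 6 ($118), Summit→Slot 5 ($95), Iris→Slot 3 ($118); total welfare W = $467.
Iris receives Slot 3 at value $118, so the others get W − 118 = $349.
Without Iris: best allocation of the remaining 3 bidders over all 4 slots is Onyx→Slot 3 ($142), Pioneer→Slot 6 ($118), Summit→Slot 4 ($128), total $388.
VCG payment = (others' best without Iris) − (others' welfare with Iris) = 388 − 349 = $39.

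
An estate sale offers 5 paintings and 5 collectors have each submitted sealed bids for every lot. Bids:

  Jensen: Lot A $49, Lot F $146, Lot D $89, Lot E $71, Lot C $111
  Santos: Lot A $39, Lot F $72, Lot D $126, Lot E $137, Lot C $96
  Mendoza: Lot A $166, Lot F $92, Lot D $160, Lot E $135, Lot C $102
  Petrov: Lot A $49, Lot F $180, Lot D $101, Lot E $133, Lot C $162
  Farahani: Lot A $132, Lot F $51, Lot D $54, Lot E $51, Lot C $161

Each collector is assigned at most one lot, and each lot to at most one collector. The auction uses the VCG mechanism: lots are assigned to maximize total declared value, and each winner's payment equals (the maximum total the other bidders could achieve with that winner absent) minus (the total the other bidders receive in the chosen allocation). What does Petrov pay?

Efficient allocation: Jensen→Lot F ($146), Santos→Lot E ($137), Mendoza→Lot D ($160), Petrov→Lot C ($162), Farahani→Lot A ($132); total welfare W = $737.
Petrov receives Lot C at value $162, so the others get W − 162 = $575.
Without Petrov: best allocation of the remaining 4 bidders over all 5 lots is Jensen→Lot F ($146), Santos→Lot E ($137), Mendoza→Lot A ($166), Farahani→Lot C ($161), total $610.
VCG payment = (others' best without Petrov) − (others' welfare with Petrov) = 610 − 575 = $35.

Petrov pays $35.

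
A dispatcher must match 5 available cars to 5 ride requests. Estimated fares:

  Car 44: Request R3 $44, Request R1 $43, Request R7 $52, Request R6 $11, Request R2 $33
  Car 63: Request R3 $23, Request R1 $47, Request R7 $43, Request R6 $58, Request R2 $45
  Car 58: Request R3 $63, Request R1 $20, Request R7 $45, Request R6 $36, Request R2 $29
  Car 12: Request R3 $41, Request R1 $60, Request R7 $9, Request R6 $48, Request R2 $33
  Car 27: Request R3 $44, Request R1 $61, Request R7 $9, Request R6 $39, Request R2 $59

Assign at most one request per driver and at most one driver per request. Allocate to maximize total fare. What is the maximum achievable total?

Max total: $292

Optimal: Car 44→Request R7 ($52), Car 63→Request R6 ($58), Car 58→Request R3 ($63), Car 12→Request R1 ($60), Car 27→Request R2 ($59) — total 52+58+63+60+59 = $292.
Max-entry greedy (repeatedly take the single best remaining cell) gives $267, worse by 25.
Next-best assignment: Car 44→Request R7, Car 63→Request R1, Car 58→Request R3, Car 12→Request R6, Car 27→Request R2 = $269.
No other one-to-one assignment exceeds $292.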